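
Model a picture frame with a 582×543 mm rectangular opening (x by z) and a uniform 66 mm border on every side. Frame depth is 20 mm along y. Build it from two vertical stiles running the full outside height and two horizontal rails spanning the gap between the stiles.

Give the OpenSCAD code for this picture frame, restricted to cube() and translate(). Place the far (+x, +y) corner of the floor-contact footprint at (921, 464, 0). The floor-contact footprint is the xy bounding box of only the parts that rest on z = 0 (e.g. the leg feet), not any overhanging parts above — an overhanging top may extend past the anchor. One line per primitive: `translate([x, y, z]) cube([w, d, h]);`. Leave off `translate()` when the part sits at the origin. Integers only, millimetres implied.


translate([207, 444, 0]) cube([66, 20, 675]);
translate([855, 444, 0]) cube([66, 20, 675]);
translate([273, 444, 0]) cube([582, 20, 66]);
translate([273, 444, 609]) cube([582, 20, 66]);


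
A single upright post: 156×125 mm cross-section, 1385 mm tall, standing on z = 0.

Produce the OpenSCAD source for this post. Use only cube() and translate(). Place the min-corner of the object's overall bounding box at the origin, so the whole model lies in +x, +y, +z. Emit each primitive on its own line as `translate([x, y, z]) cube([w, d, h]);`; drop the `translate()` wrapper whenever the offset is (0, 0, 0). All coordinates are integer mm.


cube([156, 125, 1385]);


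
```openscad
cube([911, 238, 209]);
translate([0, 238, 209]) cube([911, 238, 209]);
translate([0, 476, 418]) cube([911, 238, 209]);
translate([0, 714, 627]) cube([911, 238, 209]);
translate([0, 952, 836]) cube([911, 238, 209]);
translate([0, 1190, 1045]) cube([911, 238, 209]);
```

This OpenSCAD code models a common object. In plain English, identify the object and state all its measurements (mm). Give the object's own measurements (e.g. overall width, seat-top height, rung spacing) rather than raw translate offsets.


A straight staircase of 6 solid steps. Each step is 911 mm wide (x), 238 mm deep (y, the going) and 209 mm tall (the rise). The first step rests on the floor; each subsequent step sits one going further in +y and one rise higher in +z, directly behind and above the previous step with no overlap.


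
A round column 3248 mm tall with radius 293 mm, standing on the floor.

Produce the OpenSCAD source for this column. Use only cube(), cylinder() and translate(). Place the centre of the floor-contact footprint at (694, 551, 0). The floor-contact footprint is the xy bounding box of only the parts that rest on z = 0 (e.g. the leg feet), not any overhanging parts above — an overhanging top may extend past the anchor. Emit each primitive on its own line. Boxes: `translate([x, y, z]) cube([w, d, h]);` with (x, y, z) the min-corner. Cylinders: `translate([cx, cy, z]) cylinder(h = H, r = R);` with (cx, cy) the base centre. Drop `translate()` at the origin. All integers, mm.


translate([694, 551, 0]) cylinder(h = 3248, r = 293);


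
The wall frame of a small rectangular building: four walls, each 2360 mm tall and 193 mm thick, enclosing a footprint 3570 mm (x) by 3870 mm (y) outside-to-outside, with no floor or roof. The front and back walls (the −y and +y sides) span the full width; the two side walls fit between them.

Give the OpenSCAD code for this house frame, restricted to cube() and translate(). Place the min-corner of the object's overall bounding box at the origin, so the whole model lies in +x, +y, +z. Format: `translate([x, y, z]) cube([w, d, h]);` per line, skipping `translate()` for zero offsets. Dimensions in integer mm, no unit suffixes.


cube([3570, 193, 2360]);
translate([0, 3677, 0]) cube([3570, 193, 2360]);
translate([0, 193, 0]) cube([193, 3484, 2360]);
translate([3377, 193, 0]) cube([193, 3484, 2360]);


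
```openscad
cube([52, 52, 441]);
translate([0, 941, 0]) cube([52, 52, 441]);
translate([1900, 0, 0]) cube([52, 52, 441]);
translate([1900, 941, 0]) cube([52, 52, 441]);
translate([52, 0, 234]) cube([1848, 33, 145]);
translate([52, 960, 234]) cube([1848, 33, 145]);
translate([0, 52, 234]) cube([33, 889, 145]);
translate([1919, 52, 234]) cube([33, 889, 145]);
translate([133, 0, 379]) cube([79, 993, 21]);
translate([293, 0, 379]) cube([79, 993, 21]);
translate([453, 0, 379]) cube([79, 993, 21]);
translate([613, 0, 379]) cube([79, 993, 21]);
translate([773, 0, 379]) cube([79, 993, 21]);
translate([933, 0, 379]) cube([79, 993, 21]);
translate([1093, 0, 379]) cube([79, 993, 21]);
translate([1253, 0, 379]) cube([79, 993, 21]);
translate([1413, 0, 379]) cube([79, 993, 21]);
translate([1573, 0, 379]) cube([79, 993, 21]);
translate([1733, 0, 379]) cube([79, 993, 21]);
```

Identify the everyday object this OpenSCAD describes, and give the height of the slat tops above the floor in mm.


A bed frame. The slat-top height is 400 mm.

Four posts, four rails, and a row of slats — a bed frame. Slats sit on the rails at z = 234 + 145 = 379; with slat thickness 21, the top is 400 mm.


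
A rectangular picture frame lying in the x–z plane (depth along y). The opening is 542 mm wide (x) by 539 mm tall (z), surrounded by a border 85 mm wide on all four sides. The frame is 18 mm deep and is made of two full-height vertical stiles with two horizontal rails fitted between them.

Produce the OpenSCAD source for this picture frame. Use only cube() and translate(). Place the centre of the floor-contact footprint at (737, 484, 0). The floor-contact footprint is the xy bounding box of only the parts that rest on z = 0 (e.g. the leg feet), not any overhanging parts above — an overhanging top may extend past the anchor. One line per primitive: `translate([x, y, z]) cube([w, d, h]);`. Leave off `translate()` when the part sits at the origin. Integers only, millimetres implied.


translate([381, 475, 0]) cube([85, 18, 709]);
translate([1008, 475, 0]) cube([85, 18, 709]);
translate([466, 475, 0]) cube([542, 18, 85]);
translate([466, 475, 624]) cube([542, 18, 85]);


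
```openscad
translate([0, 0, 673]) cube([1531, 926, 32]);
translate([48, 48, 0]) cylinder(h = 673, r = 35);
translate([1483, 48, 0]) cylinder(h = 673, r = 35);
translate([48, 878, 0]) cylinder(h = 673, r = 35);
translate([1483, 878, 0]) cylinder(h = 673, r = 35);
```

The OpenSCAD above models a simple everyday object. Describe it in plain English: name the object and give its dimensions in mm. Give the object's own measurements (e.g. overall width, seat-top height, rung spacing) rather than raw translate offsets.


A table: top 1531 mm (x) × 926 mm (y), 32 mm thick, upper face at z = 705 mm, on four round legs of 70 mm diameter, each leg's bounding box inset 13 mm from the nearest pair of top edges from z = 0 to the bottom of the top.


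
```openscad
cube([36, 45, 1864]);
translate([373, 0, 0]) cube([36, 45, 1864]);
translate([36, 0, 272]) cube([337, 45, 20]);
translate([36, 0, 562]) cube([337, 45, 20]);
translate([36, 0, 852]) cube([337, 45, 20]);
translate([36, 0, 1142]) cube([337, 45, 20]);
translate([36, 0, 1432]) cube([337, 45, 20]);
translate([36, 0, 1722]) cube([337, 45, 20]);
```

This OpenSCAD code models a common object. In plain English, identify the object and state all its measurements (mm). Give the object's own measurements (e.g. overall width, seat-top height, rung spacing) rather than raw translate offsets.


A straight ladder. Two 36×45 mm vertical rails, 1864 mm tall, stand 409 mm apart (outside-to-outside) with their front faces coplanar on the −y side. 6 rungs, each 45 mm deep and 20 mm tall, span between the inner faces of the rails, front faces flush with the rails. The lowest rung's underside is at z = 272 mm and rungs are spaced 290 mm apart (underside to underside).


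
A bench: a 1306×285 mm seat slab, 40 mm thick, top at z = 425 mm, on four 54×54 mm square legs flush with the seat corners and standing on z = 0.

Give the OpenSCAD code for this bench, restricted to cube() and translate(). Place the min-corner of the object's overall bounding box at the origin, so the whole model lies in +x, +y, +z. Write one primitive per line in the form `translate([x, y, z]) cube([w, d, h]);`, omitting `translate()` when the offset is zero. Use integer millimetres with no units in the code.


translate([0, 0, 385]) cube([1306, 285, 40]);
cube([54, 54, 385]);
translate([0, 231, 0]) cube([54, 54, 385]);
translate([1252, 0, 0]) cube([54, 54, 385]);
translate([1252, 231, 0]) cube([54, 54, 385]);


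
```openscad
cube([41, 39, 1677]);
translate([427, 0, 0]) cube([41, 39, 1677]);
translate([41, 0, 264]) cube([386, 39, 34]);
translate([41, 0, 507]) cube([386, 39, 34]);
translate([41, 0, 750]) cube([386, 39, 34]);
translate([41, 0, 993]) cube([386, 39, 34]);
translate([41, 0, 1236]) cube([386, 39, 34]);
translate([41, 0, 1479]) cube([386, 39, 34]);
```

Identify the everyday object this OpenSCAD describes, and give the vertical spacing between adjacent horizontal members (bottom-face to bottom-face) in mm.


A ladder. The rung spacing is 243 mm.

Two tall 41×39 posts with 6 short bars between them — a ladder. Adjacent rungs sit at z = 264 and z = 507, so the spacing is 507 − 264 = 243 mm.


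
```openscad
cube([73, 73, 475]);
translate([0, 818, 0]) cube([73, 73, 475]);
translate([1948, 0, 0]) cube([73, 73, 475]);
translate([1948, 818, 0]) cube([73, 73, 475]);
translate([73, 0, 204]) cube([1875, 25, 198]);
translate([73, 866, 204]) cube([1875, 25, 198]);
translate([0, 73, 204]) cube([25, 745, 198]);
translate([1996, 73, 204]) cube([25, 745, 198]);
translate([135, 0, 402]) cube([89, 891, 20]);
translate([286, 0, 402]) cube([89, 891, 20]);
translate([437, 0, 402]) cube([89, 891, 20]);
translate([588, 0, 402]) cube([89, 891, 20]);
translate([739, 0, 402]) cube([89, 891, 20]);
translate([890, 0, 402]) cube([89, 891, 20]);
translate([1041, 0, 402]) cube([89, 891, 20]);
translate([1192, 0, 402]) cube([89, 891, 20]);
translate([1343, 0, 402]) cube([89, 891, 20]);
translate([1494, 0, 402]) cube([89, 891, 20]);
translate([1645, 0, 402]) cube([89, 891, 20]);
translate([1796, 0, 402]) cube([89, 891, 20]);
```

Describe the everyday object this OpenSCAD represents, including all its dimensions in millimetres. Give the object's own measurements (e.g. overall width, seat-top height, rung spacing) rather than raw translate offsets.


A bed frame 2021 mm long (x) by 891 mm wide (y). Four 73×73 mm corner posts, 475 mm tall, at the corners of the footprint. Four rails of 25 mm thickness and 198 mm height run between adjacent posts with their undersides at z = 204 mm, their outer faces flush with the outside of the frame (the two x-running rails run between the posts' inner faces; the two y-running rails run between the posts' inner faces). 12 slats, each 89 mm wide (x) and 20 mm thick, lie across the top of the two x-running rails, running the full 891 mm width of the frame in y; along x they sit between the end posts with a 62 mm gap after the −x posts and between neighbouring slats, leaving 63 mm before the +x posts.


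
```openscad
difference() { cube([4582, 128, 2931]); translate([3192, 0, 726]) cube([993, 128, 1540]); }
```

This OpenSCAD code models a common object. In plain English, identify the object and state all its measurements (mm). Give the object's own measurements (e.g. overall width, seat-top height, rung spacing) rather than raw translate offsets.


A wall 4582 mm long (x), 128 mm thick (y), 2931 mm tall, with a rectangular window opening cut through it. The opening is 993 mm wide and 1540 mm tall; its sill is at z = 726 mm and its near (−x) edge is 3192 mm from the wall's −x end. The opening passes through the full wall thickness.


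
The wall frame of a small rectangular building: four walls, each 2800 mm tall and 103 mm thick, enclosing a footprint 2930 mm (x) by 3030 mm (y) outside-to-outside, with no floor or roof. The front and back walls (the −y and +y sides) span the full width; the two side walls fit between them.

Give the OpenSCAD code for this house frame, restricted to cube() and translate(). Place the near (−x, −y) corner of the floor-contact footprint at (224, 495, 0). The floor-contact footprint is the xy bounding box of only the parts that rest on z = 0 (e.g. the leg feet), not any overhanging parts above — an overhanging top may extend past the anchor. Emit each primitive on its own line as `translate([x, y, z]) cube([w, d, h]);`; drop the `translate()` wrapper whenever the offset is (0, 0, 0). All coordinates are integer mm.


translate([224, 495, 0]) cube([2930, 103, 2800]);
translate([224, 3422, 0]) cube([2930, 103, 2800]);
translate([224, 598, 0]) cube([103, 2824, 2800]);
translate([3051, 598, 0]) cube([103, 2824, 2800]);


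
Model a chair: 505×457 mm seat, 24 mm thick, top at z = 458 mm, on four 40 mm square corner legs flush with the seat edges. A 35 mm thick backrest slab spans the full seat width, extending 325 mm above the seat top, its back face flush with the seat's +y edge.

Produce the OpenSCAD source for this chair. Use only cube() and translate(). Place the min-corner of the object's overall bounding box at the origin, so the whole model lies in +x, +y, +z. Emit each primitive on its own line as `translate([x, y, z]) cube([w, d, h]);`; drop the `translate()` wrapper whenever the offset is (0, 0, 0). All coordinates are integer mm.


translate([0, 0, 434]) cube([505, 457, 24]);
cube([40, 40, 434]);
translate([465, 0, 0]) cube([40, 40, 434]);
translate([0, 417, 0]) cube([40, 40, 434]);
translate([465, 417, 0]) cube([40, 40, 434]);
translate([0, 422, 458]) cube([505, 35, 325]);


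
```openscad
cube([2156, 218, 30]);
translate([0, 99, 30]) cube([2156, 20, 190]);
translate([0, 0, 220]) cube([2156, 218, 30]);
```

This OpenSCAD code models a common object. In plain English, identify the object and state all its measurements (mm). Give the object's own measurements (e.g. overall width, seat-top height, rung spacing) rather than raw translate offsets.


An I-beam lying along x, 2156 mm long. Overall section height 250 mm. Two flanges 218 mm wide (y) and 30 mm thick, one on the floor and one at the top; a web 20 mm thick runs between them, centred on the flange width.


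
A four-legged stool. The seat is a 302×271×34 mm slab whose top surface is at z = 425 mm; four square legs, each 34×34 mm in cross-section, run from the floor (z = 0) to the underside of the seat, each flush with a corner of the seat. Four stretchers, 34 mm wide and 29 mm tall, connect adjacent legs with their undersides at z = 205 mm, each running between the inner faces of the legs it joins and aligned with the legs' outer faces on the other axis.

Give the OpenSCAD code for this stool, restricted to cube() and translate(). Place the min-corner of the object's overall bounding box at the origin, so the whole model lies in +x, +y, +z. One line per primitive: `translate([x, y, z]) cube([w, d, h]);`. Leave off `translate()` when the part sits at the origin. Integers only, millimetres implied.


// leg_h = 425 - 34 = 391
// stretcher span = 302 - 2*34 = 234
translate([0, 0, 391]) cube([302, 271, 34]);
cube([34, 34, 391]);
translate([268, 0, 0]) cube([34, 34, 391]);
translate([0, 237, 0]) cube([34, 34, 391]);
translate([268, 237, 0]) cube([34, 34, 391]);
translate([34, 0, 205]) cube([234, 34, 29]);
translate([34, 237, 205]) cube([234, 34, 29]);
translate([0, 34, 205]) cube([34, 203, 29]);
translate([268, 34, 205]) cube([34, 203, 29]);


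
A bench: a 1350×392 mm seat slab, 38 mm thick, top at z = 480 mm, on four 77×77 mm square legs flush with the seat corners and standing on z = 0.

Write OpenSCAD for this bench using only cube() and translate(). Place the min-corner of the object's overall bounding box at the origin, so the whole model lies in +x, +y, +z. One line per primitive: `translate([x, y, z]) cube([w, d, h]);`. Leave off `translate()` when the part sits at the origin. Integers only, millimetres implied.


translate([0, 0, 442]) cube([1350, 392, 38]);
cube([77, 77, 442]);
translate([0, 315, 0]) cube([77, 77, 442]);
translate([1273, 0, 0]) cube([77, 77, 442]);
translate([1273, 315, 0]) cube([77, 77, 442]);


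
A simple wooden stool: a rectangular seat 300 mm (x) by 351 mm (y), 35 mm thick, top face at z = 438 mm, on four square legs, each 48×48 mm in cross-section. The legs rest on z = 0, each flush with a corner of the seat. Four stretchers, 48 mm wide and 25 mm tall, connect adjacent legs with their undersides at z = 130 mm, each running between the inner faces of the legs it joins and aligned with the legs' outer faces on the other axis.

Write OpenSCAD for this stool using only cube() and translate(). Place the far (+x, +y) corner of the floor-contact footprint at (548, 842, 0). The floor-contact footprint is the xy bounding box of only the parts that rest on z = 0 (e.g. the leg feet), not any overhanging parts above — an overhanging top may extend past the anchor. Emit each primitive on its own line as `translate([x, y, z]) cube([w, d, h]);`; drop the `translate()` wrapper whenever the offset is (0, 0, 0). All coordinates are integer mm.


translate([248, 491, 403]) cube([300, 351, 35]);
translate([248, 491, 0]) cube([48, 48, 403]);
translate([500, 491, 0]) cube([48, 48, 403]);
translate([248, 794, 0]) cube([48, 48, 403]);
translate([500, 794, 0]) cube([48, 48, 403]);
translate([296, 491, 130]) cube([204, 48, 25]);
translate([296, 794, 130]) cube([204, 48, 25]);
translate([248, 539, 130]) cube([48, 255, 25]);
translate([500, 539, 130]) cube([48, 255, 25]);


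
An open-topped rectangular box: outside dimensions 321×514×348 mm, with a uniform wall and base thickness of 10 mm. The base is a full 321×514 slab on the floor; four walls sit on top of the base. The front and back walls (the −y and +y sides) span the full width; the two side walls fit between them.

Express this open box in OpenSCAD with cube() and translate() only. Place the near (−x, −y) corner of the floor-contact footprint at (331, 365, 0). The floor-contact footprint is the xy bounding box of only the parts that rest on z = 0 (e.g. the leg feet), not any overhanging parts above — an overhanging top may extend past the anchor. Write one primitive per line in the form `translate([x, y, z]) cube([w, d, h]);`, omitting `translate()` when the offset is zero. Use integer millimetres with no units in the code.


translate([331, 365, 0]) cube([321, 514, 10]);
translate([331, 365, 10]) cube([321, 10, 338]);
translate([331, 869, 10]) cube([321, 10, 338]);
translate([331, 375, 10]) cube([10, 494, 338]);
translate([642, 375, 10]) cube([10, 494, 338]);


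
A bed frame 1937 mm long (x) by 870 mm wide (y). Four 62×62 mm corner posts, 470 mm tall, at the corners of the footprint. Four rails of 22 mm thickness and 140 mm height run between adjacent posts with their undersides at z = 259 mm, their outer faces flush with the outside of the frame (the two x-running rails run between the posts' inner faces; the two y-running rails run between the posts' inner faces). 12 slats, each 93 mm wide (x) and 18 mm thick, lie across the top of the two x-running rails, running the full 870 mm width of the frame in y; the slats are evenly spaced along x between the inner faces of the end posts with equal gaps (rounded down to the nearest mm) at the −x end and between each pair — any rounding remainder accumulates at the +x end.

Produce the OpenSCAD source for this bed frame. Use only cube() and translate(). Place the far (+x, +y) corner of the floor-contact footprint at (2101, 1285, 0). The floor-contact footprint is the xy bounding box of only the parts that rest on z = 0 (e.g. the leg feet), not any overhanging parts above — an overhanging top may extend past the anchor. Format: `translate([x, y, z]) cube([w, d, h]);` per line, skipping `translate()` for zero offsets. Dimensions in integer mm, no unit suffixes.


translate([164, 415, 0]) cube([62, 62, 470]);
translate([164, 1223, 0]) cube([62, 62, 470]);
translate([2039, 415, 0]) cube([62, 62, 470]);
translate([2039, 1223, 0]) cube([62, 62, 470]);
translate([226, 415, 259]) cube([1813, 22, 140]);
translate([226, 1263, 259]) cube([1813, 22, 140]);
translate([164, 477, 259]) cube([22, 746, 140]);
translate([2079, 477, 259]) cube([22, 746, 140]);
translate([279, 415, 399]) cube([93, 870, 18]);
translate([425, 415, 399]) cube([93, 870, 18]);
translate([571, 415, 399]) cube([93, 870, 18]);
translate([717, 415, 399]) cube([93, 870, 18]);
translate([863, 415, 399]) cube([93, 870, 18]);
translate([1009, 415, 399]) cube([93, 870, 18]);
translate([1155, 415, 399]) cube([93, 870, 18]);
translate([1301, 415, 399]) cube([93, 870, 18]);
translate([1447, 415, 399]) cube([93, 870, 18]);
translate([1593, 415, 399]) cube([93, 870, 18]);
translate([1739, 415, 399]) cube([93, 870, 18]);
translate([1885, 415, 399]) cube([93, 870, 18]);


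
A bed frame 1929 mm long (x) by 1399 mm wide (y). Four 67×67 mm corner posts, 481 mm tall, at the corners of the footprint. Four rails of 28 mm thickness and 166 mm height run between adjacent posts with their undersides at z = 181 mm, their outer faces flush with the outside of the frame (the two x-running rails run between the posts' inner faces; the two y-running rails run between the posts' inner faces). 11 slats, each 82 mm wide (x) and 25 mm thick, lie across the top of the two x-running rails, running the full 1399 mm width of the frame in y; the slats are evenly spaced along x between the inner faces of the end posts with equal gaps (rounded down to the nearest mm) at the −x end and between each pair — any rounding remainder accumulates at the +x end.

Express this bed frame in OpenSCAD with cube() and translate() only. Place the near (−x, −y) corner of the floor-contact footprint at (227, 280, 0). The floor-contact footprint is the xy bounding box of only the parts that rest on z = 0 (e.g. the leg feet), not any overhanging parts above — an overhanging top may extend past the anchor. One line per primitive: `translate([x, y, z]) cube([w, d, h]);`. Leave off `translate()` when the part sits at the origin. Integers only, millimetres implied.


translate([227, 280, 0]) cube([67, 67, 481]);
translate([227, 1612, 0]) cube([67, 67, 481]);
translate([2089, 280, 0]) cube([67, 67, 481]);
translate([2089, 1612, 0]) cube([67, 67, 481]);
translate([294, 280, 181]) cube([1795, 28, 166]);
translate([294, 1651, 181]) cube([1795, 28, 166]);
translate([227, 347, 181]) cube([28, 1265, 166]);
translate([2128, 347, 181]) cube([28, 1265, 166]);
translate([368, 280, 347]) cube([82, 1399, 25]);
translate([524, 280, 347]) cube([82, 1399, 25]);
translate([680, 280, 347]) cube([82, 1399, 25]);
translate([836, 280, 347]) cube([82, 1399, 25]);
translate([992, 280, 347]) cube([82, 1399, 25]);
translate([1148, 280, 347]) cube([82, 1399, 25]);
translate([1304, 280, 347]) cube([82, 1399, 25]);
translate([1460, 280, 347]) cube([82, 1399, 25]);
translate([1616, 280, 347]) cube([82, 1399, 25]);
translate([1772, 280, 347]) cube([82, 1399, 25]);
translate([1928, 280, 347]) cube([82, 1399, 25]);


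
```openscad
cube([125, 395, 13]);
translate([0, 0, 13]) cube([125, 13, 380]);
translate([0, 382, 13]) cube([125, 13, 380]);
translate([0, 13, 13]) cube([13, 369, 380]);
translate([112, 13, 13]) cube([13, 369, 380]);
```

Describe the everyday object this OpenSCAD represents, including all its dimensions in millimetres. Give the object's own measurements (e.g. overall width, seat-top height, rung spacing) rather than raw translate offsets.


An open-topped rectangular box: outside dimensions 125×395×393 mm, with a uniform wall and base thickness of 13 mm. The base is a full 125×395 slab on the floor; four walls sit on top of the base. The front and back walls (the −y and +y sides) span the full width; the two side walls fit between them.


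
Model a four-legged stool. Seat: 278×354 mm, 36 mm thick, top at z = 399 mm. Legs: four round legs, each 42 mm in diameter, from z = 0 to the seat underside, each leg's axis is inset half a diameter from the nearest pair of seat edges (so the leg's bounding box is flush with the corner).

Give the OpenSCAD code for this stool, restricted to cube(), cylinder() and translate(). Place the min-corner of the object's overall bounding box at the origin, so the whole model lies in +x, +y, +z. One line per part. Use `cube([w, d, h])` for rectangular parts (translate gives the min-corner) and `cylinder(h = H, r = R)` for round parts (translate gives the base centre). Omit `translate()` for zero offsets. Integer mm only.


// leg_h = 399 - 36 = 363
translate([0, 0, 363]) cube([278, 354, 36]);
translate([21, 21, 0]) cylinder(h = 363, r = 21);
translate([257, 21, 0]) cylinder(h = 363, r = 21);
translate([21, 333, 0]) cylinder(h = 363, r = 21);
translate([257, 333, 0]) cylinder(h = 363, r = 21);


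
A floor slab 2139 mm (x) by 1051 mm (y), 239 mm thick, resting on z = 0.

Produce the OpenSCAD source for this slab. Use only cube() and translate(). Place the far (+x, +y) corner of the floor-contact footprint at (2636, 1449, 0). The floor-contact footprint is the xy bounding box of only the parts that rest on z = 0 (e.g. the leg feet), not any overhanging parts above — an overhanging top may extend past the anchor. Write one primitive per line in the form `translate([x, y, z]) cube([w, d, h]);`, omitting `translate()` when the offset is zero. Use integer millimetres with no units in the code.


translate([497, 398, 0]) cube([2139, 1051, 239]);


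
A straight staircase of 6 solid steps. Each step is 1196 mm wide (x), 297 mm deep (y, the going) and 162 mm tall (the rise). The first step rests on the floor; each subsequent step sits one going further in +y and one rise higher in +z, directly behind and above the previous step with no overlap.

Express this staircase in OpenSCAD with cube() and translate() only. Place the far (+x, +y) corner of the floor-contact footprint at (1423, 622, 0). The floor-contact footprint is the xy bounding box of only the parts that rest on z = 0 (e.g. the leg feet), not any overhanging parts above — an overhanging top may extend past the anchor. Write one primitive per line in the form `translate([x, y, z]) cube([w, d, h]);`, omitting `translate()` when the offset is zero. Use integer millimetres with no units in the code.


translate([227, 325, 0]) cube([1196, 297, 162]);
translate([227, 622, 162]) cube([1196, 297, 162]);
translate([227, 919, 324]) cube([1196, 297, 162]);
translate([227, 1216, 486]) cube([1196, 297, 162]);
translate([227, 1513, 648]) cube([1196, 297, 162]);
translate([227, 1810, 810]) cube([1196, 297, 162]);


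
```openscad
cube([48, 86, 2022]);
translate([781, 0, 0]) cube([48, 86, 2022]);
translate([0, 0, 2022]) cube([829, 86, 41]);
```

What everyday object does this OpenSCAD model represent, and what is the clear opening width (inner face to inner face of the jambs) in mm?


A door frame. The clear opening width is 733 mm.

Two 2022 mm tall posts with a header on top — a door frame. The left jamb is 48 mm wide at x = 0; the right jamb starts at x = 781. The clear opening is 781 − 48 = 733 mm.


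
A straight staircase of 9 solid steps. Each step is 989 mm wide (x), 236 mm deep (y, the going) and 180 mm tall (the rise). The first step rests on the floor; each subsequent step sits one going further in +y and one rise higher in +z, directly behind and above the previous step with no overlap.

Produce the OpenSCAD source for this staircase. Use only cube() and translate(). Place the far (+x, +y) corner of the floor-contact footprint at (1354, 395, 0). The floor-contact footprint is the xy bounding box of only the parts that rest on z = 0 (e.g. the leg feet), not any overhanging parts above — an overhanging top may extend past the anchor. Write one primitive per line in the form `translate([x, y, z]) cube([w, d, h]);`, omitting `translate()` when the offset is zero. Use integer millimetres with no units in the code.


translate([365, 159, 0]) cube([989, 236, 180]);
translate([365, 395, 180]) cube([989, 236, 180]);
translate([365, 631, 360]) cube([989, 236, 180]);
translate([365, 867, 540]) cube([989, 236, 180]);
translate([365, 1103, 720]) cube([989, 236, 180]);
translate([365, 1339, 900]) cube([989, 236, 180]);
translate([365, 1575, 1080]) cube([989, 236, 180]);
translate([365, 1811, 1260]) cube([989, 236, 180]);
translate([365, 2047, 1440]) cube([989, 236, 180]);


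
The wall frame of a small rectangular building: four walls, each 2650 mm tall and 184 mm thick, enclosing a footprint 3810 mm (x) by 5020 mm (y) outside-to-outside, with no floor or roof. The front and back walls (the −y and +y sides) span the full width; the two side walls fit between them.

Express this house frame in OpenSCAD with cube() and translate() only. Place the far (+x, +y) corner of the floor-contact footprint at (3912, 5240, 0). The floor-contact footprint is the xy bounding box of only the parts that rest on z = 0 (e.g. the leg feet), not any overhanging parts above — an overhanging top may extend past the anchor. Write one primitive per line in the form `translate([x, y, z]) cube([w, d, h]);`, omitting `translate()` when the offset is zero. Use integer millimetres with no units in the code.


translate([102, 220, 0]) cube([3810, 184, 2650]);
translate([102, 5056, 0]) cube([3810, 184, 2650]);
translate([102, 404, 0]) cube([184, 4652, 2650]);
translate([3728, 404, 0]) cube([184, 4652, 2650]);


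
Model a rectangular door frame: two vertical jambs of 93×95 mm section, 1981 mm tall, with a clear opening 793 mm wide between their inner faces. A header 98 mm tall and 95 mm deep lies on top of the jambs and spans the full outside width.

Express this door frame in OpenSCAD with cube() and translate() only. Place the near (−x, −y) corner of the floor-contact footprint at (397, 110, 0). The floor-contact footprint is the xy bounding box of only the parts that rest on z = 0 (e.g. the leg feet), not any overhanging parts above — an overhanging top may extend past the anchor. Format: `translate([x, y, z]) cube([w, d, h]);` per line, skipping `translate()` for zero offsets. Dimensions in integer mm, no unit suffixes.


translate([397, 110, 0]) cube([93, 95, 1981]);
translate([1283, 110, 0]) cube([93, 95, 1981]);
translate([397, 110, 1981]) cube([979, 95, 98]);


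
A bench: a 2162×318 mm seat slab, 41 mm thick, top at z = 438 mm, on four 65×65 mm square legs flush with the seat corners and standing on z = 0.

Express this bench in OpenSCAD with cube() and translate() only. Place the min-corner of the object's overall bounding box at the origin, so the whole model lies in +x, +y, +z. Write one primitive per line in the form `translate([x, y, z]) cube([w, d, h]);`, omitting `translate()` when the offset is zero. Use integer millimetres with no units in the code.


translate([0, 0, 397]) cube([2162, 318, 41]);
cube([65, 65, 397]);
translate([0, 253, 0]) cube([65, 65, 397]);
translate([2097, 0, 0]) cube([65, 65, 397]);
translate([2097, 253, 0]) cube([65, 65, 397]);


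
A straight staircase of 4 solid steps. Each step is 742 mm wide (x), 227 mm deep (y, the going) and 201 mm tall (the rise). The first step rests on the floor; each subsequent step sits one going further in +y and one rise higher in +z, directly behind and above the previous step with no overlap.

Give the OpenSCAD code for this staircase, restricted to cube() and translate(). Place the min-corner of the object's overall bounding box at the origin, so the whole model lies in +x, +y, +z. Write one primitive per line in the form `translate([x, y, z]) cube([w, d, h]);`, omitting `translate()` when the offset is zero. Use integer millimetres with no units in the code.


cube([742, 227, 201]);
translate([0, 227, 201]) cube([742, 227, 201]);
translate([0, 454, 402]) cube([742, 227, 201]);
translate([0, 681, 603]) cube([742, 227, 201]);


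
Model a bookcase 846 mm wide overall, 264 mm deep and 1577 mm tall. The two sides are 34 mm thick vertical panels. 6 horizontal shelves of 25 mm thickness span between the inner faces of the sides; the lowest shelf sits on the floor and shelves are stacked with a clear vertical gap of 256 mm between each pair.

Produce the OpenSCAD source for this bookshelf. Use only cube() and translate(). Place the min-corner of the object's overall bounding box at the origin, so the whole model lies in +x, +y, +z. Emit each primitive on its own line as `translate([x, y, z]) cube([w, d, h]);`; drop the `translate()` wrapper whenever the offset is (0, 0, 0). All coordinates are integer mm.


cube([34, 264, 1577]);
translate([812, 0, 0]) cube([34, 264, 1577]);
translate([34, 0, 0]) cube([778, 264, 25]);
translate([34, 0, 281]) cube([778, 264, 25]);
translate([34, 0, 562]) cube([778, 264, 25]);
translate([34, 0, 843]) cube([778, 264, 25]);
translate([34, 0, 1124]) cube([778, 264, 25]);
translate([34, 0, 1405]) cube([778, 264, 25]);


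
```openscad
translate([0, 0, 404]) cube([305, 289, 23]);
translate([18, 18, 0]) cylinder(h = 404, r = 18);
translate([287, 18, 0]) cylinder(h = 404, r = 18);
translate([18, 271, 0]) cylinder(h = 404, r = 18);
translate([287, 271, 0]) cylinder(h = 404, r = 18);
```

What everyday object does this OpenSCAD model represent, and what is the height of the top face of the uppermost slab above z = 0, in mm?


A stool. The seat height is 427 mm.

A 305×289×23 slab at z = 404 on four corner cylinders — a stool. The seat top is 404 + 23 = 427 mm.


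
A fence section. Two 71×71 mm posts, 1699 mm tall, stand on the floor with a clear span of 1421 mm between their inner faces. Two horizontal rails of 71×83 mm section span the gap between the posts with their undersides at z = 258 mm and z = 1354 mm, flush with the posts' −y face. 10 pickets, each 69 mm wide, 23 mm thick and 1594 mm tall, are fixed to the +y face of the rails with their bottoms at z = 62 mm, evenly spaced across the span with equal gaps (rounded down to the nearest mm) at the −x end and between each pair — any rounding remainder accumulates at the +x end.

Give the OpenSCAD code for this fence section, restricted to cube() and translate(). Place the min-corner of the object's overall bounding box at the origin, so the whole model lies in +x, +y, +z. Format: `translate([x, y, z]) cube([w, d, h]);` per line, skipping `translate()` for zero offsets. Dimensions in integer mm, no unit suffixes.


cube([71, 71, 1699]);
translate([1492, 0, 0]) cube([71, 71, 1699]);
translate([71, 0, 258]) cube([1421, 71, 83]);
translate([71, 0, 1354]) cube([1421, 71, 83]);
translate([137, 71, 62]) cube([69, 23, 1594]);
translate([272, 71, 62]) cube([69, 23, 1594]);
translate([407, 71, 62]) cube([69, 23, 1594]);
translate([542, 71, 62]) cube([69, 23, 1594]);
translate([677, 71, 62]) cube([69, 23, 1594]);
translate([812, 71, 62]) cube([69, 23, 1594]);
translate([947, 71, 62]) cube([69, 23, 1594]);
translate([1082, 71, 62]) cube([69, 23, 1594]);
translate([1217, 71, 62]) cube([69, 23, 1594]);
translate([1352, 71, 62]) cube([69, 23, 1594]);


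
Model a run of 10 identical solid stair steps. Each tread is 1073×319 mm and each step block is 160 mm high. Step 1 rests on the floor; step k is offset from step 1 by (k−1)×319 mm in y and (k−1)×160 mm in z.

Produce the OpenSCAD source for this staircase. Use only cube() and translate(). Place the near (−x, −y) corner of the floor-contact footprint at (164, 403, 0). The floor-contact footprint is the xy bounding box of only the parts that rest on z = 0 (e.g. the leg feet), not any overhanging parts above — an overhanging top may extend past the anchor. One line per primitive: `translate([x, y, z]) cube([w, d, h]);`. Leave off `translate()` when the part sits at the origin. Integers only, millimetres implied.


translate([164, 403, 0]) cube([1073, 319, 160]);
translate([164, 722, 160]) cube([1073, 319, 160]);
translate([164, 1041, 320]) cube([1073, 319, 160]);
translate([164, 1360, 480]) cube([1073, 319, 160]);
translate([164, 1679, 640]) cube([1073, 319, 160]);
translate([164, 1998, 800]) cube([1073, 319, 160]);
translate([164, 2317, 960]) cube([1073, 319, 160]);
translate([164, 2636, 1120]) cube([1073, 319, 160]);
translate([164, 2955, 1280]) cube([1073, 319, 160]);
translate([164, 3274, 1440]) cube([1073, 319, 160]);


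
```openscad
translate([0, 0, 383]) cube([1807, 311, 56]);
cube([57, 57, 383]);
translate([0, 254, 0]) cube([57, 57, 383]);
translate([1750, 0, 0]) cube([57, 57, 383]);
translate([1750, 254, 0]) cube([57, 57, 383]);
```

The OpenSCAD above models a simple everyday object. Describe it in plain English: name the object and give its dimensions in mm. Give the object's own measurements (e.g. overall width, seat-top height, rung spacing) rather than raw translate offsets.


A bench: a 1807×311 mm seat slab, 56 mm thick, top at z = 439 mm, on four 57×57 mm square legs flush with the seat corners and standing on z = 0.


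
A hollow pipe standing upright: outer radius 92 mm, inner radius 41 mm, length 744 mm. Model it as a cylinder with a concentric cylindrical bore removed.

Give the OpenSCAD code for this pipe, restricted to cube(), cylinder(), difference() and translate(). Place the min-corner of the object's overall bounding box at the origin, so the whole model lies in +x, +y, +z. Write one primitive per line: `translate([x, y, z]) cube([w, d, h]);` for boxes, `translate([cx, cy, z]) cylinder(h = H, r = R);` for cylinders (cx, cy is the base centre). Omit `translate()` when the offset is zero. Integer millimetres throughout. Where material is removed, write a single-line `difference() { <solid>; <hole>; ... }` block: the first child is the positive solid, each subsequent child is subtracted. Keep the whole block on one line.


difference() { translate([92, 92, 0]) cylinder(h = 744, r = 92); translate([92, 92, 0]) cylinder(h = 744, r = 41); }


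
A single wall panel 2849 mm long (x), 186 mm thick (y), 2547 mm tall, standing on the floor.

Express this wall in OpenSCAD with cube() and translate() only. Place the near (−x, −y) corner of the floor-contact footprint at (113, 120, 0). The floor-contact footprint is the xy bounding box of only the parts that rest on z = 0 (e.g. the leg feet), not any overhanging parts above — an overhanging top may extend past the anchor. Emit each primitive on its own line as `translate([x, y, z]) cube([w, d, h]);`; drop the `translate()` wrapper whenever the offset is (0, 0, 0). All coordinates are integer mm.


translate([113, 120, 0]) cube([2849, 186, 2547]);


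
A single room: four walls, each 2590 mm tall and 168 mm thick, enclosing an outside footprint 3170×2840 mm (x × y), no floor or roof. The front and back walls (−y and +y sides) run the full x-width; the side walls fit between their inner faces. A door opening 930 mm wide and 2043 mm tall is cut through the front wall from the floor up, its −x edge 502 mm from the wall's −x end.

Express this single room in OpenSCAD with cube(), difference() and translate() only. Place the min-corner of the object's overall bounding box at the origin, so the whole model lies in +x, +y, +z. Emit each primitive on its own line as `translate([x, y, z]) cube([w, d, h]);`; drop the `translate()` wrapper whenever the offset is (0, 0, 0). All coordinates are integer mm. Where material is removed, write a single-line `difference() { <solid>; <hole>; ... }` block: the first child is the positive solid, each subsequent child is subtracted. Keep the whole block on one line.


difference() { cube([3170, 168, 2590]); translate([502, 0, 0]) cube([930, 168, 2043]); }
translate([0, 2672, 0]) cube([3170, 168, 2590]);
translate([0, 168, 0]) cube([168, 2504, 2590]);
translate([3002, 168, 0]) cube([168, 2504, 2590]);


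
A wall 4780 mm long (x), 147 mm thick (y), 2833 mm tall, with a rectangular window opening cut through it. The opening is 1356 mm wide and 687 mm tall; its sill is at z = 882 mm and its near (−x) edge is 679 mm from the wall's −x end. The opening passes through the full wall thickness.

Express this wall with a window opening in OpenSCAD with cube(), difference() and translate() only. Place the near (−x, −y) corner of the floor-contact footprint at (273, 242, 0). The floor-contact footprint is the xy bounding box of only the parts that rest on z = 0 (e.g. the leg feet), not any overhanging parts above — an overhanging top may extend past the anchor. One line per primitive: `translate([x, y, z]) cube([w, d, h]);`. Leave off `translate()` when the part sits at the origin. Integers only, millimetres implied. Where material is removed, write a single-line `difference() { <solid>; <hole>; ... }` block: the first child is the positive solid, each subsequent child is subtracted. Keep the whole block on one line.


difference() { translate([273, 242, 0]) cube([4780, 147, 2833]); translate([952, 242, 882]) cube([1356, 147, 687]); }
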